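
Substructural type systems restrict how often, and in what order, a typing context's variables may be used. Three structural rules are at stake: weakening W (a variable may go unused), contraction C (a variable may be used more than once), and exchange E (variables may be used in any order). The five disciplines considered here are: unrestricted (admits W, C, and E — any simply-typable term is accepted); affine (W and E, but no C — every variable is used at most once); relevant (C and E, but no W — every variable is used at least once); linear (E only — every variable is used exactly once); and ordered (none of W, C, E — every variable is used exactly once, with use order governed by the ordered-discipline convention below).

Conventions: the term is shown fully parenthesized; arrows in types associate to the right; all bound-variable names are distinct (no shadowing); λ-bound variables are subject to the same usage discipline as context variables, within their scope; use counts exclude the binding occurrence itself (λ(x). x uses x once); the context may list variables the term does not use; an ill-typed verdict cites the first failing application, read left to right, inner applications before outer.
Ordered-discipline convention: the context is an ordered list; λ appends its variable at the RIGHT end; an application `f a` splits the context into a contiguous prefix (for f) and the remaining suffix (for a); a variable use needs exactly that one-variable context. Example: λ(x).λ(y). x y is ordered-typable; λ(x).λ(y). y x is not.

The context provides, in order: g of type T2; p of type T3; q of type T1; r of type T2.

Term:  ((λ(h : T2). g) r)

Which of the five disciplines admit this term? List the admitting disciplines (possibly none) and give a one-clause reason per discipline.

admitted by: affine, unrestricted
usage: g: 1×; p: 0×; q: 0×; r: 1×; h [bound]: 0×
left-to-right use order: g, r
typing: well-typed — term : T2
ordered ✗ (unused: p, q, h — weakening required)
linear ✗ (unused: p, q, h — weakening required)
affine ✓ (no duplicate uses among g, p, q, r, h)
relevant ✗ (unused: p, q, h — weakening required)
unrestricted ✓ (simply typable at T2; W, C, E all held)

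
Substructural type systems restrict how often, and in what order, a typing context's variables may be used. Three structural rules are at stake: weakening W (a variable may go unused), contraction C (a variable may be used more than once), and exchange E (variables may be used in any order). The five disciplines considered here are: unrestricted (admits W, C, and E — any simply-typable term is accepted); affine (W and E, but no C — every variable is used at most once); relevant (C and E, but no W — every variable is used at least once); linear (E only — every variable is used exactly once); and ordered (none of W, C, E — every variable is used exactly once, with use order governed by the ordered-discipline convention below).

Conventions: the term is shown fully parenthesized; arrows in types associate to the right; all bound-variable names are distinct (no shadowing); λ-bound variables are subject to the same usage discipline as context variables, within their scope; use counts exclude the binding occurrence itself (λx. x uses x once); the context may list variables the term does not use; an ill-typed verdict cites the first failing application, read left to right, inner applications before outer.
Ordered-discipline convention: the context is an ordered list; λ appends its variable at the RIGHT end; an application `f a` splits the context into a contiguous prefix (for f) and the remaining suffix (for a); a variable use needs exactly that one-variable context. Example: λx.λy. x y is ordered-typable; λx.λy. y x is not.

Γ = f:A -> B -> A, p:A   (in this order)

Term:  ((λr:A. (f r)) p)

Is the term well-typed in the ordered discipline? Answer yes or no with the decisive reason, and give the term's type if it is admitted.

yes — f, p, r: once each, no exchange needed; term : B -> A
variable uses: f=1; p=1; r [bound]=1
left-to-right use order: f, r, p
typing: ✓ — B -> A
all disciplines: ordered ✓; linear ✓; affine ✓; relevant ✓; unrestricted ✓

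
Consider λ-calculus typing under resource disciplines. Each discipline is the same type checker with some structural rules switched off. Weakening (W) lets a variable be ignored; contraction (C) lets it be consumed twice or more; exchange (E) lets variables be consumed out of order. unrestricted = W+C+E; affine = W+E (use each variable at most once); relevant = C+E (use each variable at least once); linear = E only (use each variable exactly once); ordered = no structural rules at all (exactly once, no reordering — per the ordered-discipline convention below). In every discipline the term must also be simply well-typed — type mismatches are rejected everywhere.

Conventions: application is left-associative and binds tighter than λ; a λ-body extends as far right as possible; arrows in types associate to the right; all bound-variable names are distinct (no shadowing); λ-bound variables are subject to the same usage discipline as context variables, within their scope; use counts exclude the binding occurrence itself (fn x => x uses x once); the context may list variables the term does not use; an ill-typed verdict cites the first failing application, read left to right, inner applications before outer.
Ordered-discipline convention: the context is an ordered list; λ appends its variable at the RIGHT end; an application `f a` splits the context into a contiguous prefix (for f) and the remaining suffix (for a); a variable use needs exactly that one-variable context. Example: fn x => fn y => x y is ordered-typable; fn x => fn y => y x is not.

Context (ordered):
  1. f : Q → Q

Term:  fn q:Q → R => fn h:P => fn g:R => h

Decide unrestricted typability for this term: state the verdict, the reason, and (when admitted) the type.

yes — typability at (Q → R) → P → R → P is all that's needed; term : (Q → R) → P → R → P
counts: f=0, q [bound]=0, h [bound]=1, g [bound]=0
uses in reading order: h
typing: well-typed — term : (Q → R) → P → R → P
all disciplines: ordered ✗ · linear ✗ · affine ✓ · relevant ✗ · unrestricted ✓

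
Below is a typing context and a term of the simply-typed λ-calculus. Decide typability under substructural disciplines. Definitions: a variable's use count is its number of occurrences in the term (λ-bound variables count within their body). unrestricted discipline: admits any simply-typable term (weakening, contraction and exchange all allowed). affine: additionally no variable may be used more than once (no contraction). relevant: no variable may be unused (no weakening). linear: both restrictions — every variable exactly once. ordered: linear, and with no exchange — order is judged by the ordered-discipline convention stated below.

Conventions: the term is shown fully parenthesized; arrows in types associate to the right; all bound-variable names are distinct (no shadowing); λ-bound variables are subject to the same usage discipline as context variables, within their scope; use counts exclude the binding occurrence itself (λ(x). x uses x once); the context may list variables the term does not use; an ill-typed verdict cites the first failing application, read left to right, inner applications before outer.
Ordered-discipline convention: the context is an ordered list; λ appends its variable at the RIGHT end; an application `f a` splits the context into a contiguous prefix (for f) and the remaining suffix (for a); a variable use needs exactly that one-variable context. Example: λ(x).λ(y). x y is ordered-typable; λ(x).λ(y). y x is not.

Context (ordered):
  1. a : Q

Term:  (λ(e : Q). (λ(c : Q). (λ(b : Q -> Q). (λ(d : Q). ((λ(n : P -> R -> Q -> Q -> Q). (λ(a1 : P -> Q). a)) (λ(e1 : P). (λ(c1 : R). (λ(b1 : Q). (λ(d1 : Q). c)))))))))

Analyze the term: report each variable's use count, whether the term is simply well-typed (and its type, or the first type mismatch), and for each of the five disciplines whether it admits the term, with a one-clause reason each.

counts: a ×1; e (λ-bound) ×0; c (λ-bound) ×1; b (λ-bound) ×0; d (λ-bound) ×0; n (λ-bound) ×0; a1 (λ-bound) ×0; e1 (λ-bound) ×0; c1 (λ-bound) ×0; b1 (λ-bound) ×0; d1 (λ-bound) ×0
use order (left to right): a, c
typing: the term checks, with type Q -> Q -> (Q -> Q) -> Q -> (P -> Q) -> Q
ordered: ✗ — needs weakening: e, b, d, n, a1, e1, c1, b1, d1 unused
linear: ✗ — needs weakening: e, b, d, n, a1, e1, c1, b1, d1 unused
affine: ✓ — no duplicate uses among a, e, c, b, d, n, a1, e1, c1, b1, d1
relevant: ✗ — needs weakening: e, b, d, n, a1, e1, c1, b1, d1 unused
unrestricted: ✓ — type-checks (Q -> Q -> (Q -> Q) -> Q -> (P -> Q) -> Q) and nothing is barred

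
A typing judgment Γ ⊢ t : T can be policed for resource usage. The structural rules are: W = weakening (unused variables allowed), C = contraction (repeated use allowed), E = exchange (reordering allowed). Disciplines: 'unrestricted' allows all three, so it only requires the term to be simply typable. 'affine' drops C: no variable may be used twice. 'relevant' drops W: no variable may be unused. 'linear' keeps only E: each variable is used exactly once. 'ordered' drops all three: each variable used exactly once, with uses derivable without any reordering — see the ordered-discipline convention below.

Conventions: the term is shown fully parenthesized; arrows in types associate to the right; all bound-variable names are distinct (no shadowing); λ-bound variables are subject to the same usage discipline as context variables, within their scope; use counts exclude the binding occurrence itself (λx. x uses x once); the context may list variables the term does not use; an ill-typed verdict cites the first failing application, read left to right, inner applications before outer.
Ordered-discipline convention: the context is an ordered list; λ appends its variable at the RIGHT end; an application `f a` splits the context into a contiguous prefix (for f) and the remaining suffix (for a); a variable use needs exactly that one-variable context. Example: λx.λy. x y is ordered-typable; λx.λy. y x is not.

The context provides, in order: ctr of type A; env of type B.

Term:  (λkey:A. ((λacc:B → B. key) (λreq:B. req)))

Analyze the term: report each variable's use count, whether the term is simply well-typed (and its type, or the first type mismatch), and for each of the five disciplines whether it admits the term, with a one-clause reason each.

use counts: ctr: 0×; env: 0×; key (bound): 1×; acc (bound): 0×; req (bound): 1×
order of uses: key, req
typing: ✓ — A → A
ordered ✗ (needs weakening: ctr, env, acc unused)
linear ✗ (needs weakening: ctr, env, acc unused)
affine ✓ (at most one use each (ctr, env, key, acc, req))
relevant ✗ (needs weakening: ctr, env, acc unused)
unrestricted ✓ (typability at A → A is all that's needed)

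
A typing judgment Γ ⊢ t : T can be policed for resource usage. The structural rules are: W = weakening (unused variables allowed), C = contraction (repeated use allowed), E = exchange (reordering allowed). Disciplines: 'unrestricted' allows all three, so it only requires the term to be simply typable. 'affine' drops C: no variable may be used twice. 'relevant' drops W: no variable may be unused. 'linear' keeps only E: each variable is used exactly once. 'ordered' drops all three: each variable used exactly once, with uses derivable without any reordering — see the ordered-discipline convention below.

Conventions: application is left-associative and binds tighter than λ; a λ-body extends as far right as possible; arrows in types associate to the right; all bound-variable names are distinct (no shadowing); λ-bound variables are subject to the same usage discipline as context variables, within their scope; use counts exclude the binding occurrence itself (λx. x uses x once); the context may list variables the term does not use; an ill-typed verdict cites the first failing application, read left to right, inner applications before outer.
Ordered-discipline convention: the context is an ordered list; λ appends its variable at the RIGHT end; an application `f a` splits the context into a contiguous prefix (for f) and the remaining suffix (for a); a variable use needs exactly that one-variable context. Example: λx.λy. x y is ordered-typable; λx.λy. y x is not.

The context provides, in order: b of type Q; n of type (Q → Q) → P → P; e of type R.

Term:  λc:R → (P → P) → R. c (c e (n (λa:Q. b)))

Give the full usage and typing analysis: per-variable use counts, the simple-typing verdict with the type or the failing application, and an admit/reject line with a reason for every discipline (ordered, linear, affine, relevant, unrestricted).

counts: b=1; n=1; e=1; c (λ-bound)=2; a (λ-bound)=0
uses in reading order: c, c, e, n, b
typing: well-typed at (R → (P → P) → R) → (P → P) → R
ordered: ✗ — repeated use of c ×2; a never used (weakening)
linear: ✗ — repeated use of c ×2; a never used (weakening)
affine: ✗ — repeated use of c ×2
relevant: ✗ — a never used (weakening)
unrestricted: ✓ — well-typed at (R → (P → P) → R) → (P → P) → R; no restrictions here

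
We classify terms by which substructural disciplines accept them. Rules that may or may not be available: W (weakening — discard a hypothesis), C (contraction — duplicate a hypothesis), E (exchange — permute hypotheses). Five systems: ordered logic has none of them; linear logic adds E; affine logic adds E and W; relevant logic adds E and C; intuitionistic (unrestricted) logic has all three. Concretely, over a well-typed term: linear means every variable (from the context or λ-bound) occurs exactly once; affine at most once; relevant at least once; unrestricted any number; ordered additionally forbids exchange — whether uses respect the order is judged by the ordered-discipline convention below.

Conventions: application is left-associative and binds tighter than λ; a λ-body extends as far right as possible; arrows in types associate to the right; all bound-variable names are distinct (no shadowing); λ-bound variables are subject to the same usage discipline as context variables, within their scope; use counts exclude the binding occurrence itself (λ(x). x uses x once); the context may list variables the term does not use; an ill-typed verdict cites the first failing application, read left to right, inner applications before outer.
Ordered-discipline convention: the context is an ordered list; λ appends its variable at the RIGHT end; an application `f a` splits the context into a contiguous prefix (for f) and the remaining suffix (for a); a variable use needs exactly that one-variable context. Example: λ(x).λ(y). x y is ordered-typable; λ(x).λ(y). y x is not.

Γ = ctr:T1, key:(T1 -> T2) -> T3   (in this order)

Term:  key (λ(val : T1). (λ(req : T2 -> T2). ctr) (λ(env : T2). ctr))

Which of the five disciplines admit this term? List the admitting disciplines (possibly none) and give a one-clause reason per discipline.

admitting disciplines: none
variable uses: ctr: 2×; key: 1×; val (bound): 0×; req (bound): 0×; env (bound): 0×
left-to-right use order: key, ctr, ctr
typing: ill-typed: argument of type T2 -> T1 where T2 -> T2 is required
ordered: ✗, a type mismatch blocks all five
linear: ✗, the type mismatch rejects it
affine: ✗, not simply typable
relevant: ✗, fails simple typing
unrestricted: ✗, a type mismatch blocks all five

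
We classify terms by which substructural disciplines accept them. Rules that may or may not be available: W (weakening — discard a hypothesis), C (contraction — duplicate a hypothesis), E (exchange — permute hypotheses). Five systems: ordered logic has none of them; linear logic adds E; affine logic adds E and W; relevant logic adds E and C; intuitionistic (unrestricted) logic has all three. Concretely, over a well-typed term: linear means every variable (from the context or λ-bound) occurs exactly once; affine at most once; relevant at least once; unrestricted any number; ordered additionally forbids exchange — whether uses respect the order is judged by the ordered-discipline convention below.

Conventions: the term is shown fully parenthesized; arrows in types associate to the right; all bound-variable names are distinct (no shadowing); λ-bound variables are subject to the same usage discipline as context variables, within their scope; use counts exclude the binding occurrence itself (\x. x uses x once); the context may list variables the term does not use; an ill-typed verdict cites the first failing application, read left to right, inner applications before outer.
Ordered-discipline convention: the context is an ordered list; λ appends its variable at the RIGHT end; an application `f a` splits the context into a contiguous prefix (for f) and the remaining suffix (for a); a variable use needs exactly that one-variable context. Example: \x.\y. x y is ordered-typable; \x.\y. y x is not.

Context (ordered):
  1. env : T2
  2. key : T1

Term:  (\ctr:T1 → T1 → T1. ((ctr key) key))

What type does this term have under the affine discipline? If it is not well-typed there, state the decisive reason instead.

not well-typed under affine — key ×2 used more than once (contraction)
counts: env=0, key=2, ctr (λ-bound)=1
uses in reading order: ctr, key, key
typing: the term checks, with type (T1 → T1 → T1) → T1
all disciplines: ordered ✗ | linear ✗ | affine ✗ | relevant ✗ | unrestricted ✓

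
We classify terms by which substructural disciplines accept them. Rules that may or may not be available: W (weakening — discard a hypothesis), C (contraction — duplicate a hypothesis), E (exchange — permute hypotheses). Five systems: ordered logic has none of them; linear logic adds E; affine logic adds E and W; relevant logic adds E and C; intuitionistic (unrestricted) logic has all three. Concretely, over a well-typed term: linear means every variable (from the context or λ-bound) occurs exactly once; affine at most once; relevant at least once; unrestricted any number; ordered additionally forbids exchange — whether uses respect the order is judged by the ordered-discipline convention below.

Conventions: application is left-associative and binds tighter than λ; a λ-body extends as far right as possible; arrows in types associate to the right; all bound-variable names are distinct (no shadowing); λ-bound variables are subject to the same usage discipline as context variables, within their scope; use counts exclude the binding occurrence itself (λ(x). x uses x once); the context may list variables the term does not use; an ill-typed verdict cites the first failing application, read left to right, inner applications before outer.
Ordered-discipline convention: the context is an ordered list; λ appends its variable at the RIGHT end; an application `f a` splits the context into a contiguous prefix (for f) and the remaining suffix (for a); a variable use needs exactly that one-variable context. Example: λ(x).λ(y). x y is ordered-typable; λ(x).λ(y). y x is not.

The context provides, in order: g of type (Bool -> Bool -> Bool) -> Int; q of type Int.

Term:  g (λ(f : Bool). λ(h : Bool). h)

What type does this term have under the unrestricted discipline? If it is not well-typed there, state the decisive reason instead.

term : Int
counts: g: 1×; q: 0×; f (λ-bound): 0×; h (λ-bound): 1×
left-to-right use order: g, h
typing: the term checks, with type Int
across the five disciplines: ordered ✗; linear ✗; affine ✓; relevant ✗; unrestricted ✓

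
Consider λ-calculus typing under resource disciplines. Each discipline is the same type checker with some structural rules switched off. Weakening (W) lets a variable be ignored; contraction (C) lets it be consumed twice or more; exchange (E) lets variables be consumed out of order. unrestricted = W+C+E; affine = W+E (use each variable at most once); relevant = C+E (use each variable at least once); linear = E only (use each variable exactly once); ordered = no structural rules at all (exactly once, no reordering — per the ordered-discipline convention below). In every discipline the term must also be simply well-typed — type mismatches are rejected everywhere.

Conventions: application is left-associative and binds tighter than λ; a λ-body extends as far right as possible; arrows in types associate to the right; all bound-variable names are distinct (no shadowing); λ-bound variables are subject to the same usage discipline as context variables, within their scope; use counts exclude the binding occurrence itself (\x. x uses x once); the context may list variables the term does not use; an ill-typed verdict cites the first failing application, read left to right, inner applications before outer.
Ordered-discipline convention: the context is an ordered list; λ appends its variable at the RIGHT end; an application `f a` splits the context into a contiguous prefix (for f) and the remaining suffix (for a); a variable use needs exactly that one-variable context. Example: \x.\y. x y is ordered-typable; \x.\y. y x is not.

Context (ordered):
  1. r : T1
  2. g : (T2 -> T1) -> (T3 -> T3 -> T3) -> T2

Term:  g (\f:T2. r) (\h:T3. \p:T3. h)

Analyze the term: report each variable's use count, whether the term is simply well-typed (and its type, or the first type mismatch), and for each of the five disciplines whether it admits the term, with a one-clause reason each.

usage: r: 1, g: 1, f [bound]: 0, h [bound]: 1, p [bound]: 0
left-to-right use order: g, r, h
typing: well-typed — term : T2
ordered ✗ (unused: f, p — weakening required)
linear ✗ (unused: f, p — weakening required)
affine ✓ (no duplicate uses among r, g, f, h, p)
relevant ✗ (unused: f, p — weakening required)
unrestricted ✓ (typability at T2 is all that's needed)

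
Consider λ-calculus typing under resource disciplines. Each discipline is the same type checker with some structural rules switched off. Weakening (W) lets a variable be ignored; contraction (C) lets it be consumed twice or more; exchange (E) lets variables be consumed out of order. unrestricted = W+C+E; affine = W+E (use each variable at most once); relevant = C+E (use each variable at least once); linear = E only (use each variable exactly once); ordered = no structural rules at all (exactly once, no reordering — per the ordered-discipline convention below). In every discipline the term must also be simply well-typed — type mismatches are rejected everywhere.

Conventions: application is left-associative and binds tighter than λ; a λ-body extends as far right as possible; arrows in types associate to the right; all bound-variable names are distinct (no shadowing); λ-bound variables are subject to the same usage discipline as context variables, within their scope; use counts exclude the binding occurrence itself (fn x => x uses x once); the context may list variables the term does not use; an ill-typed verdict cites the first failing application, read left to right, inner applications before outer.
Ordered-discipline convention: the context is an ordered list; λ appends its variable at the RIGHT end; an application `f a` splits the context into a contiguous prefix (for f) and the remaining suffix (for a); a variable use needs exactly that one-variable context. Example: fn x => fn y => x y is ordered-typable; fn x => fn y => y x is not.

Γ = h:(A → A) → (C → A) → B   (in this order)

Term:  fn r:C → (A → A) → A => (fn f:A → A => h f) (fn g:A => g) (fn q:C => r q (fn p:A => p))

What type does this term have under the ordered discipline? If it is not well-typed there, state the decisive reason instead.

term : (C → (A → A) → A) → B
usage: h: 1×; r (λ-bound): 1×; f (λ-bound): 1×; g (λ-bound): 1×; q (λ-bound): 1×; p (λ-bound): 1×
uses in reading order: h, f, g, r, q, p
typing: well-typed at (C → (A → A) → A) → B
summary: ordered ✓ · linear ✓ · affine ✓ · relevant ✓ · unrestricted ✓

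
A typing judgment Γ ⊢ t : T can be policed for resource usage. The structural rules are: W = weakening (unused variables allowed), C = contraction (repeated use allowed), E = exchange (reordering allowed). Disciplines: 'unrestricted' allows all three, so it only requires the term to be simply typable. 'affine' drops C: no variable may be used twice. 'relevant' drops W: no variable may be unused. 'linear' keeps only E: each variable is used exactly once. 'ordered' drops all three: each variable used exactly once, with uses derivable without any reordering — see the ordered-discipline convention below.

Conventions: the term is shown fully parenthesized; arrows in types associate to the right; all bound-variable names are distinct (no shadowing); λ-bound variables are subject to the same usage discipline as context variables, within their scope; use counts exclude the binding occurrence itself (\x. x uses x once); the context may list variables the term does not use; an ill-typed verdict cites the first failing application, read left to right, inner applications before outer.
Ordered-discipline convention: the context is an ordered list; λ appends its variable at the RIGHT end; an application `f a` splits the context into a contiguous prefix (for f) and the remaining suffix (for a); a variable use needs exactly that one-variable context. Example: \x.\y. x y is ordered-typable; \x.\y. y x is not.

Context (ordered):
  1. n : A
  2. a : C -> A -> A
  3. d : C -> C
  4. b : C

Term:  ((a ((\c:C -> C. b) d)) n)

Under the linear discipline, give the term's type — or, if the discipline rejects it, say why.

not well-typed under linear — unused: c — weakening required
counts: n: 1×; a: 1×; d: 1×; b: 1×; c [bound]: 0×
uses in reading order: a, b, d, n
typing: well-typed — term : A
across the five disciplines: ordered ✗, linear ✗, affine ✓, relevant ✗, unrestricted ✓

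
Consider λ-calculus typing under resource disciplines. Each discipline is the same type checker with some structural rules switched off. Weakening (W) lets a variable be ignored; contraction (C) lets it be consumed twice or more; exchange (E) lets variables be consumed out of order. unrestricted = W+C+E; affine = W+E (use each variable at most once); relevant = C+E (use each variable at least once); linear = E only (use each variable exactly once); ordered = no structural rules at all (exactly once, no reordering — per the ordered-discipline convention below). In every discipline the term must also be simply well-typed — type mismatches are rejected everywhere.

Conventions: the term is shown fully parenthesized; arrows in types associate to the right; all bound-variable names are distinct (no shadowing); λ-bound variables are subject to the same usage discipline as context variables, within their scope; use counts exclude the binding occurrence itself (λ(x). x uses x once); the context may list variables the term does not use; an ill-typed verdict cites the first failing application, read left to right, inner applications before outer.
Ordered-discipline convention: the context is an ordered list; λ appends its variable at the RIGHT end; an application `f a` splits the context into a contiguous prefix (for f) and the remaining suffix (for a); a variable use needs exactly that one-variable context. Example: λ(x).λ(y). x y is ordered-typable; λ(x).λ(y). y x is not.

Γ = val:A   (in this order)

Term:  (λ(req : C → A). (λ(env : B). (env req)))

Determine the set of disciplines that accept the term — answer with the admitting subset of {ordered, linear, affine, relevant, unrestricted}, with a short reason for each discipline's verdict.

accepted by: none
variable uses: val ×0, req [bound] ×1, env [bound] ×1
use order (left to right): env, req
typing: ill-typed: non-arrow in function slot: B
ordered: ✗ — a type mismatch blocks all five
linear: ✗ — the type mismatch rejects it
affine: ✗ — not simply typable
relevant: ✗ — fails simple typing
unrestricted: ✗ — a type mismatch blocks all five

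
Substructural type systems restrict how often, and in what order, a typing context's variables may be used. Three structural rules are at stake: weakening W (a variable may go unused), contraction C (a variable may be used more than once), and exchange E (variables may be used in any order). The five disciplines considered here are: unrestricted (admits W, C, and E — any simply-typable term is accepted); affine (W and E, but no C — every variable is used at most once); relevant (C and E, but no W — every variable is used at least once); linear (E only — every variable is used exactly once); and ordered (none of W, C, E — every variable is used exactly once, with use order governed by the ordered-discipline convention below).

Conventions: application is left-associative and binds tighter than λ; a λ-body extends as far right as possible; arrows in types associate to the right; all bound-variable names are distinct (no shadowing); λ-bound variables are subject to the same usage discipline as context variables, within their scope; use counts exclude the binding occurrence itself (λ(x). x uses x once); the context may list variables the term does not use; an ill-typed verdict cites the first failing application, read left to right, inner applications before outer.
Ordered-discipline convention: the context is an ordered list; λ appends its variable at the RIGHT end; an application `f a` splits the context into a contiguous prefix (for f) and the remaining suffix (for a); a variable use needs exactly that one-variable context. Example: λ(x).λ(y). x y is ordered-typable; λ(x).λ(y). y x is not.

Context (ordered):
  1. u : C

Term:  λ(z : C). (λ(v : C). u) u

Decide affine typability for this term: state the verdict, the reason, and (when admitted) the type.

no — uses contraction: u ×2
use counts: u=2; z (bound)=0; v (bound)=0
left-to-right use order: u, u
typing: ✓ — C → C
all disciplines: ordered ✗, linear ✗, affine ✗, relevant ✗, unrestricted ✓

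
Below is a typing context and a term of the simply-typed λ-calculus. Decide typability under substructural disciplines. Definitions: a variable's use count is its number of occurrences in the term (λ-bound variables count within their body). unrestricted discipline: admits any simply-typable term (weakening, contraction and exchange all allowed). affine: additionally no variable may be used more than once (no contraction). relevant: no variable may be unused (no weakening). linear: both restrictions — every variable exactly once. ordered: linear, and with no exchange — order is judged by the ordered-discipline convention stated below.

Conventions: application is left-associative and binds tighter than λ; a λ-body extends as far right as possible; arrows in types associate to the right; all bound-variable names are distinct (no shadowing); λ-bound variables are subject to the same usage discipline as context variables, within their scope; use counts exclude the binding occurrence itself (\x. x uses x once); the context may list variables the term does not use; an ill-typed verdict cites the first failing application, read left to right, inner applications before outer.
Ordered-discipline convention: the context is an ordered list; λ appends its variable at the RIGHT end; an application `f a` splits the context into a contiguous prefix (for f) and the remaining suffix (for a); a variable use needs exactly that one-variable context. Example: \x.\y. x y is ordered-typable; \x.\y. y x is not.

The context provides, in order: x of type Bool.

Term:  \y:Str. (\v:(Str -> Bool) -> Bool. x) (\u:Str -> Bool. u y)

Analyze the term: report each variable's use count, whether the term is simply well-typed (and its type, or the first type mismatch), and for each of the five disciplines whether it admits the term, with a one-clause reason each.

counts: x ×1; y [bound] ×1; v [bound] ×0; u [bound] ×1
use order (left to right): x, u, y
typing: ✓ — Str -> Bool
ordered ✗ (v left unused)
linear ✗ (v left unused)
affine ✓ (no duplicate uses among x, y, v, u)
relevant ✗ (v left unused)
unrestricted ✓ (type-checks (Str -> Bool) and nothing is barred)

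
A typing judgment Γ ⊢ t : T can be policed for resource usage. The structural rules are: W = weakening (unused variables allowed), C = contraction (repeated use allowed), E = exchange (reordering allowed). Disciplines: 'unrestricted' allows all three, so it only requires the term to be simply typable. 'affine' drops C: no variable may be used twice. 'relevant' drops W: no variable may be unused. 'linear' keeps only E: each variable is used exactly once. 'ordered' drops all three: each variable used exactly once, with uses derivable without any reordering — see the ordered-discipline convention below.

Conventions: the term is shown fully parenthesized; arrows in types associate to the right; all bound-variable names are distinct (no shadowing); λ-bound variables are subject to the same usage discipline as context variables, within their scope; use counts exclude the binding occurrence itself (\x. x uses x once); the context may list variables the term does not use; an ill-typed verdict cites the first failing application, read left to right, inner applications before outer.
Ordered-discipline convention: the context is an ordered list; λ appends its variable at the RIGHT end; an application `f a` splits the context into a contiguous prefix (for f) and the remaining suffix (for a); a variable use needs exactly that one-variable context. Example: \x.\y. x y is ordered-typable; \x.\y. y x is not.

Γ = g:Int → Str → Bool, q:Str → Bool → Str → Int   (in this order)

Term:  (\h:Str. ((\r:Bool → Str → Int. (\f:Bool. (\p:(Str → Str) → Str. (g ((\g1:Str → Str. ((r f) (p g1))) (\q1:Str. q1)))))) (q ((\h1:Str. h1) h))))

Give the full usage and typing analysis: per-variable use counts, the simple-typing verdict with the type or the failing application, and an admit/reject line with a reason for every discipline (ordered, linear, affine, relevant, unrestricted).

counts: g=1; q=1; h [bound]=1; r [bound]=1; f [bound]=1; p [bound]=1; g1 [bound]=1; q1 [bound]=1; h1 [bound]=1
use order (left to right): g, r, f, p, g1, q1, q, h1, h
typing: well-typed — term : Str → Bool → ((Str → Str) → Str) → Str → Bool
ordered ✓ (g, q, h, r, f, p, g1, q1, h1: once each, no exchange needed)
linear ✓ (single use per variable (g, q, h, r, f, p, g1, q1, h1))
affine ✓ (no duplicate uses among g, q, h, r, f, p, g1, q1, h1)
relevant ✓ (every one of g, q, h, r, f, p, g1, q1, h1 appears)
unrestricted ✓ (well-typed at Str → Bool → ((Str → Str) → Str) → Str → Bool; no restrictions here)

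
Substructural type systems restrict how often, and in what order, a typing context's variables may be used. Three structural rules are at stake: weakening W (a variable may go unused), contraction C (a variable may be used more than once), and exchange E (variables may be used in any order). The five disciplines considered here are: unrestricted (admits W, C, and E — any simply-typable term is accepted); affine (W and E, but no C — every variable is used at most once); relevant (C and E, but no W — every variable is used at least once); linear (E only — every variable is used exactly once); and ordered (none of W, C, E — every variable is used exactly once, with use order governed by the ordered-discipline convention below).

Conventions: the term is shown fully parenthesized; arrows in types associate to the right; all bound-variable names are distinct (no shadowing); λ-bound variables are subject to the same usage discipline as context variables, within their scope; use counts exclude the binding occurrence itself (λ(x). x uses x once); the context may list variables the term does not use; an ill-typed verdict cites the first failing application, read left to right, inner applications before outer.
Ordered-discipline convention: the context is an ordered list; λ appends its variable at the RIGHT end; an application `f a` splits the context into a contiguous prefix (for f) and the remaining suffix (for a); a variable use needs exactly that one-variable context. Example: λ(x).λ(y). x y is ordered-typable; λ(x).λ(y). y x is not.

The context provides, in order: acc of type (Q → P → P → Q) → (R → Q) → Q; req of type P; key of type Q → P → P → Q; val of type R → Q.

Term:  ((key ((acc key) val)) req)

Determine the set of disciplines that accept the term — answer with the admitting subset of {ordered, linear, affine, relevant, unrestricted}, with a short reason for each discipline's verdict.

admitted in: relevant, unrestricted
usage: acc: 1×, req: 1×, key: 2×, val: 1×
use order (left to right): key, acc, key, val, req
typing: the term checks, with type P → Q
ordered: ✗ — repeated use of key ×2
linear: ✗ — repeated use of key ×2
affine: ✗ — repeated use of key ×2
relevant: ✓ — every one of acc, req, key, val appears
unrestricted: ✓ — simply typable at P → Q; W, C, E all held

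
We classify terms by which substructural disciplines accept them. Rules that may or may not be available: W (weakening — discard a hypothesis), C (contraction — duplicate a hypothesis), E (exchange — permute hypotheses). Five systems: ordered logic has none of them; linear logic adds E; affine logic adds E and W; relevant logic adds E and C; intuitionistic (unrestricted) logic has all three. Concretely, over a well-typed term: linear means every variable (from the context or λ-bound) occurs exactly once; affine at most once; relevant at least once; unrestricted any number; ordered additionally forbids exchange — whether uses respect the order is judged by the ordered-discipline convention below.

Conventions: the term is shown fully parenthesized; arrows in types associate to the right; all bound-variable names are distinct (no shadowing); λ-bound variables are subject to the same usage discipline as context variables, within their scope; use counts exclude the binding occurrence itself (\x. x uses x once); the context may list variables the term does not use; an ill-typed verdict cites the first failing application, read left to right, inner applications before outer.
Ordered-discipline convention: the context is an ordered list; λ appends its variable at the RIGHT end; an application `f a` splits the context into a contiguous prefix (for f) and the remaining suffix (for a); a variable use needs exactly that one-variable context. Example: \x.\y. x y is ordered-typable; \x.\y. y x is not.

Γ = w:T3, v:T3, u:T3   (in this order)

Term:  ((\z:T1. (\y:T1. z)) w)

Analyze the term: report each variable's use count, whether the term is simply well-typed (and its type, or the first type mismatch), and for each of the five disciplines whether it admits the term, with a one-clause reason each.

use counts: w ×1, v ×0, u ×0, z [bound] ×1, y [bound] ×0
left-to-right use order: z, w
typing: ill-typed: argument of type T3 where T1 is required
ordered ✗ (not simply typable)
linear ✗ (fails simple typing)
affine ✗ (a type mismatch blocks all five)
relevant ✗ (the type mismatch rejects it)
unrestricted ✗ (not simply typable)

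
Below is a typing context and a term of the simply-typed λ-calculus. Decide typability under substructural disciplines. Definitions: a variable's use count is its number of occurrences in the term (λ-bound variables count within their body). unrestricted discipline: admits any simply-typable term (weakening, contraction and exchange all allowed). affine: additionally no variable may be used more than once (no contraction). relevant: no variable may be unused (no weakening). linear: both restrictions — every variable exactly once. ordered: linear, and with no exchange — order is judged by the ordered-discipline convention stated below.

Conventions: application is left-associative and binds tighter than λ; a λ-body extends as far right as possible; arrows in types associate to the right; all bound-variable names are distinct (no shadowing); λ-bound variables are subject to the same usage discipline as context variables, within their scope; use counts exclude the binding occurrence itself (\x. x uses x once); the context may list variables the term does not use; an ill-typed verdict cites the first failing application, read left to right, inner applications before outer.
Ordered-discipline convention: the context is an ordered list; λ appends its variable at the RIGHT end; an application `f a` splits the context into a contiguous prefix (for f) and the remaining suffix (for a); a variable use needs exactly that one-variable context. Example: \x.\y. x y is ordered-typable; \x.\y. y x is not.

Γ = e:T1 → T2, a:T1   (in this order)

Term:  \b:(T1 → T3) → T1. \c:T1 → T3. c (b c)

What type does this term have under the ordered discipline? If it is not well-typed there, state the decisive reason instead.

not well-typed under ordered — c ×2 used more than once (contraction); needs weakening: e, a unused
use counts: e=0; a=0; b [bound]=1; c [bound]=2
left-to-right use order: c, b, c
typing: well-typed — term : ((T1 → T3) → T1) → (T1 → T3) → T3
summary: ordered ✗ · linear ✗ · affine ✗ · relevant ✗ · unrestricted ✓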